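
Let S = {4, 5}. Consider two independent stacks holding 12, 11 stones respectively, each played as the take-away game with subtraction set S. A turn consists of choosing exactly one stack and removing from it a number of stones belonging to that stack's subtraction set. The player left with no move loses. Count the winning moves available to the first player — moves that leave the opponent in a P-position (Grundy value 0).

0

All stacks use S = {4, 5}:
G(0) = 0
G(1) = mex{} = 0
G(2) = mex{} = 0
G(3) = mex{} = 0
G(4) = mex{0} = 1
G(5) = mex{0,0} = 1
G(6) = mex{0,0} = 1
G(7) = mex{0,0} = 1
G(8) = mex{1,0} = 2
G(9) = mex{1,1} = 0
G(10) = mex{1,1} = 0
G(11) = mex{1,1} = 0
G(12) = mex{2,1} = 0
Stack A: G(12) = 0.
Stack B: G(11) = 0.
Combined Grundy value = 0 ⊕ 0 = 0.
A winning move leaves total XOR = 0, i.e. changes one component's Grundy value g to g ⊕ X where X is the current total.
Stack A: target g' = 0⊕0 = 0, but every legal move changes the Grundy value (mex property), so 0 moves.
Stack B: target g' = 0⊕0 = 0, but every legal move changes the Grundy value (mex property), so 0 moves.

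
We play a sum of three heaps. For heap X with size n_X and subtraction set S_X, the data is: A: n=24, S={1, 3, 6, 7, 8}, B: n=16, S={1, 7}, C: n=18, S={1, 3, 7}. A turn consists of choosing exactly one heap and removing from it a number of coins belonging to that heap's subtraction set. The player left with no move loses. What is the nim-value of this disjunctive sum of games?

3

Heap A, S = {1, 3, 6, 7, 8}:
n :  0  1  2  3  4  5  6  7  8  9 10 11 12 13 14 15 16 17 18 19 20 21 22 23 24
G :  0  1  0  1  0  1  2  3  2  3  2  3  4  0  1  0  1  0  1  2  3  2  3  2  3
G_A(24) = 3.
Heap B, S = {1, 7}:
n :  0  1  2  3  4  5  6  7  8  9 10 11 12 13 14 15 16
G :  0  1  0  1  0  1  0  1  0  1  0  1  0  1  0  1  0
G_B(16) = 0.
Heap C, S = {1, 3, 7}:
G(0) = 0
G(1) = mex{0} = 1
G(2) = mex{1} = 0
G(3) = mex{0,0} = 1
G(4) = mex{1,1} = 0
G(5) = mex{0,0} = 1
G(6) = mex{1,1} = 0
G(7) = mex{0,0,0} = 1
G(8) = mex{1,1,1} = 0
G(9) = mex{0,0,0} = 1
G(10) = mex{1,1,1} = 0
G(11) = mex{0,0,0} = 1
G(12) = mex{1,1,1} = 0
G(13) = mex{0,0,0} = 1
G(14) = mex{1,1,1} = 0
G(15) = mex{0,0,0} = 1
G(16) = mex{1,1,1} = 0
G(17) = mex{0,0,0} = 1
G(18) = mex{1,1,1} = 0
G_C(18) = 0.
Combined Grundy value = 3 ⊕ 0 ⊕ 0 = 3.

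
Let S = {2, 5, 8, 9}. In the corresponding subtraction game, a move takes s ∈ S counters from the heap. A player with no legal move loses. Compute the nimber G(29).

G(0) = 0
G(1) = mex{} = 0
G(2) = mex{0} = 1
G(3) = mex{0} = 1
G(4) = mex{1} = 0
G(5) = mex{1,0} = 2
G(6) = mex{0,0} = 1
G(7) = mex{2,1} = 0
G(8) = mex{1,1,0} = 2
G(9) = mex{0,0,0,0} = 1
G(10) = mex{2,2,1,0} = 3
G(11) = mex{1,1,1,1} = 0
G(12) = mex{3,0,0,1} = 2
G(13) = mex{0,2,2,0} = 1
G(14) = mex{2,1,1,2} = 0
G(15) = mex{1,3,0,1} = 2
G(16) = mex{0,0,2,0} = 1
G(17) = mex{2,2,1,2} = 0
G(18) = mex{1,1,3,1} = 0
G(19) = mex{0,0,0,3} = 1
G(20) = mex{0,2,2,0} = 1
G(21) = mex{1,1,1,2} = 0
G(22) = mex{1,0,0,1} = 2
G(23) = mex{0,0,2,0} = 1
G(24) = mex{2,1,1,2} = 0
G(25) = mex{1,1,0,1} = 2
G(26) = mex{0,0,0,0} = 1
G(27) = mex{2,2,1,0} = 3
G(28) = mex{1,1,1,1} = 0
G(29) = mex{3,0,0,1} = 2

2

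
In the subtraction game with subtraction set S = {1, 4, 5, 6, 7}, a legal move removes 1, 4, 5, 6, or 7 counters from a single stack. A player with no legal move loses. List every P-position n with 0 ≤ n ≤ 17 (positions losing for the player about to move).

0, 2, 10, 12

G(0) = 0
G(1) = mex{0} = 1
G(2) = mex{1} = 0
G(3) = mex{0} = 1
G(4) = mex{1,0} = 2
G(5) = mex{2,1,0} = 3
G(6) = mex{3,0,1,0} = 2
G(7) = mex{2,1,0,1,0} = 3
G(8) = mex{3,2,1,0,1} = 4
G(9) = mex{4,3,2,1,0} = 5
G(10) = mex{5,2,3,2,1} = 0
G(11) = mex{0,3,2,3,2} = 1
G(12) = mex{1,4,3,2,3} = 0
G(13) = mex{0,5,4,3,2} = 1
G(14) = mex{1,0,5,4,3} = 2
G(15) = mex{2,1,0,5,4} = 3
G(16) = mex{3,0,1,0,5} = 2
G(17) = mex{2,1,0,1,0} = 3
P-positions are exactly the n with G(n) = 0.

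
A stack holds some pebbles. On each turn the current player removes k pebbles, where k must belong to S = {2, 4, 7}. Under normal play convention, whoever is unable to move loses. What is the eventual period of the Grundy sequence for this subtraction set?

3

G(0) = 0
G(1) = mex{} = 0
G(2) = mex{0} = 1
G(3) = mex{0} = 1
G(4) = mex{1,0} = 2
G(5) = mex{1,0} = 2
G(6) = mex{2,1} = 0
G(7) = mex{2,1,0} = 3
G(8) = mex{0,2,0} = 1
G(9) = mex{3,2,1} = 0
G(10) = mex{1,0,1} = 2
G(11) = mex{0,3,2} = 1
G(12) = mex{2,1,2} = 0
G(13) = mex{1,0,0} = 2
G(14) = mex{0,2,3} = 1
G(15) = mex{2,1,1} = 0
G(16) = mex{1,0,0} = 2
G(17) = mex{0,2,2} = 1
G(18) = mex{2,1,1} = 0
G(19) = mex{1,0,0} = 2
From n = 8 onward G(n+3) = G(n); since this holds over max(S) = 7 consecutive positions the period is 3 (pre-period 8).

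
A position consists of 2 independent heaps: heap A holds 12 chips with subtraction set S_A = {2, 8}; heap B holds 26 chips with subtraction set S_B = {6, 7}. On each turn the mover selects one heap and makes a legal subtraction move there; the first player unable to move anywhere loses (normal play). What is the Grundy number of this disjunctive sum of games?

1

Heap A, S = {2, 8}:
G(0) = 0
G(1) = mex{} = 0
G(2) = mex{0} = 1
G(3) = mex{0} = 1
G(4) = mex{1} = 0
G(5) = mex{1} = 0
G(6) = mex{0} = 1
G(7) = mex{0} = 1
G(8) = mex{1,0} = 2
G(9) = mex{1,0} = 2
G(10) = mex{2,1} = 0
G(11) = mex{2,1} = 0
G(12) = mex{0,0} = 1
G_A(12) = 1.
Heap B, S = {6, 7}:
n :  0  1  2  3  4  5  6  7  8  9 10 11 12 13 14 15 16 17 18 19 20 21 22 23 24 25 26
G :  0  0  0  0  0  0  1  1  1  1  1  1  2  0  0  0  0  0  0  1  1  1  1  1  1  2  0
G_B(26) = 0.
Combined Grundy value = 1 ⊕ 0 = 1.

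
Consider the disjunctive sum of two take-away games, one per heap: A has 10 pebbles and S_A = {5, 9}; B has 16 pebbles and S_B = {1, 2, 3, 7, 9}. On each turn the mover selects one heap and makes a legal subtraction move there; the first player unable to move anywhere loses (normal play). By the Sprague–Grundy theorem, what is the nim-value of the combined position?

2

Heap A, S = {5, 9}:
G(0) = 0
G(1) = mex{} = 0
G(2) = mex{} = 0
G(3) = mex{} = 0
G(4) = mex{} = 0
G(5) = mex{0} = 1
G(6) = mex{0} = 1
G(7) = mex{0} = 1
G(8) = mex{0} = 1
G(9) = mex{0,0} = 1
G(10) = mex{1,0} = 2
G_A(10) = 2.
Heap B, S = {1, 2, 3, 7, 9}:
n :  0  1  2  3  4  5  6  7  8  9 10 11 12 13 14 15 16
G :  0  1  2  3  0  1  2  3  0  1  2  3  0  1  2  3  0
G_B(16) = 0.
Combined Grundy value = 2 ⊕ 0 = 2.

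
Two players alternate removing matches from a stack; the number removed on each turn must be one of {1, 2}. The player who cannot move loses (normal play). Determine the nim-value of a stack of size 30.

0

G(0) = 0
G(1) = mex{0} = 1
G(2) = mex{1,0} = 2
G(3) = mex{2,1} = 0
G(4) = mex{0,2} = 1
G(5) = mex{1,0} = 2
G(6) = mex{2,1} = 0
G(7) = mex{0,2} = 1
G(8) = mex{1,0} = 2
G(9) = mex{2,1} = 0
G(10) = mex{0,2} = 1
G(11) = mex{1,0} = 2
G(12) = mex{2,1} = 0
G(13) = mex{0,2} = 1
G(14) = mex{1,0} = 2
G(15) = mex{2,1} = 0
G(16) = mex{0,2} = 1
G(17) = mex{1,0} = 2
G(18) = mex{2,1} = 0
G(19) = mex{0,2} = 1
G(20) = mex{1,0} = 2
G(21) = mex{2,1} = 0
G(22) = mex{0,2} = 1
G(23) = mex{1,0} = 2
G(24) = mex{2,1} = 0
G(25) = mex{0,2} = 1
G(26) = mex{1,0} = 2
G(27) = mex{2,1} = 0
G(28) = mex{0,2} = 1
G(29) = mex{1,0} = 2
G(30) = mex{2,1} = 0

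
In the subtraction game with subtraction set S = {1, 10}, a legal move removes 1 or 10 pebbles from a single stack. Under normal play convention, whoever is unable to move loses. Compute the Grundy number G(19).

0

G(0) = 0
G(1) = mex{0} = 1
G(2) = mex{1} = 0
G(3) = mex{0} = 1
G(4) = mex{1} = 0
G(5) = mex{0} = 1
G(6) = mex{1} = 0
G(7) = mex{0} = 1
G(8) = mex{1} = 0
G(9) = mex{0} = 1
G(10) = mex{1,0} = 2
G(11) = mex{2,1} = 0
G(12) = mex{0,0} = 1
G(13) = mex{1,1} = 0
G(14) = mex{0,0} = 1
G(15) = mex{1,1} = 0
G(16) = mex{0,0} = 1
G(17) = mex{1,1} = 0
G(18) = mex{0,0} = 1
G(19) = mex{1,1} = 0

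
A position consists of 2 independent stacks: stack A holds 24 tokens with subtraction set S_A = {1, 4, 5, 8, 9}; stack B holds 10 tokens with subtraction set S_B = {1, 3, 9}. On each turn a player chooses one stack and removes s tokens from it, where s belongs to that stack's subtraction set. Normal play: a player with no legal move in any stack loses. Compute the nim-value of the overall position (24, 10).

0

Stack A, S = {1, 4, 5, 8, 9}:
G(0) = 0
G(1) = mex{0} = 1
G(2) = mex{1} = 0
G(3) = mex{0} = 1
G(4) = mex{1,0} = 2
G(5) = mex{2,1,0} = 3
G(6) = mex{3,0,1} = 2
G(7) = mex{2,1,0} = 3
G(8) = mex{3,2,1,0} = 4
G(9) = mex{4,3,2,1,0} = 5
G(10) = mex{5,2,3,0,1} = 4
G(11) = mex{4,3,2,1,0} = 5
G(12) = mex{5,4,3,2,1} = 0
G(13) = mex{0,5,4,3,2} = 1
G(14) = mex{1,4,5,2,3} = 0
G(15) = mex{0,5,4,3,2} = 1
G(16) = mex{1,0,5,4,3} = 2
G(17) = mex{2,1,0,5,4} = 3
G(18) = mex{3,0,1,4,5} = 2
G(19) = mex{2,1,0,5,4} = 3
G(20) = mex{3,2,1,0,5} = 4
G(21) = mex{4,3,2,1,0} = 5
G(22) = mex{5,2,3,0,1} = 4
G(23) = mex{4,3,2,1,0} = 5
G(24) = mex{5,4,3,2,1} = 0
G_A(24) = 0.
Stack B, S = {1, 3, 9}:
G(0) = 0
G(1) = mex{0} = 1
G(2) = mex{1} = 0
G(3) = mex{0,0} = 1
G(4) = mex{1,1} = 0
G(5) = mex{0,0} = 1
G(6) = mex{1,1} = 0
G(7) = mex{0,0} = 1
G(8) = mex{1,1} = 0
G(9) = mex{0,0,0} = 1
G(10) = mex{1,1,1} = 0
G_B(10) = 0.
Combined Grundy value = 0 ⊕ 0 = 0.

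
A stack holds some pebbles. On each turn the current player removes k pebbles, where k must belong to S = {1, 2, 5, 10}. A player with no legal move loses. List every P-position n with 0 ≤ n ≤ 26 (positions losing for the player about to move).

n :  0  1  2  3  4  5  6  7  8  9 10 11 12 13 14 15 16 17 18 19 20 21 22 23 24 25 26
G :  0  1  2  0  1  2  0  1  2  0  1  2  0  1  2  0  1  2  0  1  2  0  1  2  0  1  2
P-positions are exactly the n with G(n) = 0.

0, 3, 6, 9, 12, 15, 18, 21, 24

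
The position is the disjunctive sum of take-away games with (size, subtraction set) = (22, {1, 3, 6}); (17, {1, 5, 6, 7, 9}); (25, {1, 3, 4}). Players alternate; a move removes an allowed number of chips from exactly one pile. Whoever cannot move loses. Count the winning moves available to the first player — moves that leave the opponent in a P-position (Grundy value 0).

5

Pile A, S = {1, 3, 6}:
n :  0  1  2  3  4  5  6  7  8  9 10 11 12 13 14 15 16 17 18 19 20 21 22
G :  0  1  0  1  0  1  2  3  2  0  1  0  1  0  1  2  3  2  0  1  0  1  0
G_A(22) = 0.
Pile B, S = {1, 5, 6, 7, 9}:
G(0) = 0
G(1) = mex{0} = 1
G(2) = mex{1} = 0
G(3) = mex{0} = 1
G(4) = mex{1} = 0
G(5) = mex{0,0} = 1
G(6) = mex{1,1,0} = 2
G(7) = mex{2,0,1,0} = 3
G(8) = mex{3,1,0,1} = 2
G(9) = mex{2,0,1,0,0} = 3
G(10) = mex{3,1,0,1,1} = 2
G(11) = mex{2,2,1,0,0} = 3
G(12) = mex{3,3,2,1,1} = 0
G(13) = mex{0,2,3,2,0} = 1
G(14) = mex{1,3,2,3,1} = 0
G(15) = mex{0,2,3,2,2} = 1
G(16) = mex{1,3,2,3,3} = 0
G(17) = mex{0,0,3,2,2} = 1
G_B(17) = 1.
Pile C, S = {1, 3, 4}:
G(0) = 0
G(1) = mex{0} = 1
G(2) = mex{1} = 0
G(3) = mex{0,0} = 1
G(4) = mex{1,1,0} = 2
G(5) = mex{2,0,1} = 3
G(6) = mex{3,1,0} = 2
G(7) = mex{2,2,1} = 0
G(8) = mex{0,3,2} = 1
G(9) = mex{1,2,3} = 0
G(10) = mex{0,0,2} = 1
G(11) = mex{1,1,0} = 2
G(12) = mex{2,0,1} = 3
G(13) = mex{3,1,0} = 2
G(14) = mex{2,2,1} = 0
G(15) = mex{0,3,2} = 1
G(16) = mex{1,2,3} = 0
G(17) = mex{0,0,2} = 1
G(18) = mex{1,1,0} = 2
G(19) = mex{2,0,1} = 3
G(20) = mex{3,1,0} = 2
G(21) = mex{2,2,1} = 0
G(22) = mex{0,3,2} = 1
G(23) = mex{1,2,3} = 0
G(24) = mex{0,0,2} = 1
G(25) = mex{1,1,0} = 2
G_C(25) = 2.
Combined Grundy value = 0 ⊕ 1 ⊕ 2 = 3.
A winning move leaves total XOR = 0, i.e. changes one component's Grundy value g to g ⊕ X where X is the current total.
Pile A: need g' = 0⊕3 = 3. Options: 22−1→G=1, 22−3→G=1, 22−6→G=3. Hits: 1.
Pile B: need g' = 1⊕3 = 2. Options: 17−1→G=0, 17−5→G=0, 17−6→G=3, 17−7→G=2, 17−9→G=2. Hits: 2.
Pile C: need g' = 2⊕3 = 1. Options: 25−1→G=1, 25−3→G=1, 25−4→G=0. Hits: 2.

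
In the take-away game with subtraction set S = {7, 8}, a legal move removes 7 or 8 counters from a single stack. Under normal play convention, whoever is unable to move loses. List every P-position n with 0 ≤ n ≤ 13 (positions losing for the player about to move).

n :  0  1  2  3  4  5  6  7  8  9 10 11 12 13
G :  0  0  0  0  0  0  0  1  1  1  1  1  1  1
P-positions are exactly the n with G(n) = 0.

0, 1, 2, 3, 4, 5, 6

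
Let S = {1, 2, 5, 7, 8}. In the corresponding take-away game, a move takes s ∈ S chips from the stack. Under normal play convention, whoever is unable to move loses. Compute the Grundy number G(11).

2

G(0) = 0
G(1) = mex{0} = 1
G(2) = mex{1,0} = 2
G(3) = mex{2,1} = 0
G(4) = mex{0,2} = 1
G(5) = mex{1,0,0} = 2
G(6) = mex{2,1,1} = 0
G(7) = mex{0,2,2,0} = 1
G(8) = mex{1,0,0,1,0} = 2
G(9) = mex{2,1,1,2,1} = 0
G(10) = mex{0,2,2,0,2} = 1
G(11) = mex{1,0,0,1,0} = 2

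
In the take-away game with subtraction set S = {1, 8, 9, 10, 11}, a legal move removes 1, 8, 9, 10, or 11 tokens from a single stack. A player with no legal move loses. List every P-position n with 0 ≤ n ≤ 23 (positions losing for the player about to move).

0, 2, 4, 6, 18, 20, 22

G(0) = 0
G(1) = mex{0} = 1
G(2) = mex{1} = 0
G(3) = mex{0} = 1
G(4) = mex{1} = 0
G(5) = mex{0} = 1
G(6) = mex{1} = 0
G(7) = mex{0} = 1
G(8) = mex{1,0} = 2
G(9) = mex{2,1,0} = 3
G(10) = mex{3,0,1,0} = 2
G(11) = mex{2,1,0,1,0} = 3
G(12) = mex{3,0,1,0,1} = 2
G(13) = mex{2,1,0,1,0} = 3
G(14) = mex{3,0,1,0,1} = 2
G(15) = mex{2,1,0,1,0} = 3
G(16) = mex{3,2,1,0,1} = 4
G(17) = mex{4,3,2,1,0} = 5
G(18) = mex{5,2,3,2,1} = 0
G(19) = mex{0,3,2,3,2} = 1
G(20) = mex{1,2,3,2,3} = 0
G(21) = mex{0,3,2,3,2} = 1
G(22) = mex{1,2,3,2,3} = 0
G(23) = mex{0,3,2,3,2} = 1
P-positions are exactly the n with G(n) = 0.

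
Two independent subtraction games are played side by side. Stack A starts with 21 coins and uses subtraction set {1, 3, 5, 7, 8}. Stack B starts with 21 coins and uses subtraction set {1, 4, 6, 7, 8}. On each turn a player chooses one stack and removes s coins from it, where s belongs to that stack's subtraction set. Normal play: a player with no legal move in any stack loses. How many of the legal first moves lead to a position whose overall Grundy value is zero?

Stack A, S = {1, 3, 5, 7, 8}:
n :  0  1  2  3  4  5  6  7  8  9 10 11 12 13 14 15 16 17 18 19 20 21
G :  0  1  0  1  0  1  0  1  2  3  2  3  2  3  2  0  1  0  1  0  1  0
G_A(21) = 0.
Stack B, S = {1, 4, 6, 7, 8}:
n :  0  1  2  3  4  5  6  7  8  9 10 11 12 13 14 15 16 17 18 19 20 21
G :  0  1  0  1  2  0  1  2  3  2  3  4  5  3  0  1  0  1  2  0  1  2
G_B(21) = 2.
Combined Grundy value = 0 ⊕ 2 = 2.
A winning move leaves total XOR = 0, i.e. changes one component's Grundy value g to g ⊕ X where X is the current total.
Stack A: need g' = 0⊕2 = 2. Options: 21−1→G=1, 21−3→G=1, 21−5→G=1, 21−7→G=2, 21−8→G=3. Hits: 1.
Stack B: need g' = 2⊕2 = 0. Options: 21−1→G=1, 21−4→G=1, 21−6→G=1, 21−7→G=0, 21−8→G=3. Hits: 1.

2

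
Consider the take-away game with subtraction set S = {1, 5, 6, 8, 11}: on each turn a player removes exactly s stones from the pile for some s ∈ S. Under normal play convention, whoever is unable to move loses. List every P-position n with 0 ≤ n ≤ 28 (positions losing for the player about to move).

G(0) = 0
G(1) = mex{0} = 1
G(2) = mex{1} = 0
G(3) = mex{0} = 1
G(4) = mex{1} = 0
G(5) = mex{0,0} = 1
G(6) = mex{1,1,0} = 2
G(7) = mex{2,0,1} = 3
G(8) = mex{3,1,0,0} = 2
G(9) = mex{2,0,1,1} = 3
G(10) = mex{3,1,0,0} = 2
G(11) = mex{2,2,1,1,0} = 3
G(12) = mex{3,3,2,0,1} = 4
G(13) = mex{4,2,3,1,0} = 5
G(14) = mex{5,3,2,2,1} = 0
G(15) = mex{0,2,3,3,0} = 1
G(16) = mex{1,3,2,2,1} = 0
G(17) = mex{0,4,3,3,2} = 1
G(18) = mex{1,5,4,2,3} = 0
G(19) = mex{0,0,5,3,2} = 1
G(20) = mex{1,1,0,4,3} = 2
G(21) = mex{2,0,1,5,2} = 3
G(22) = mex{3,1,0,0,3} = 2
G(23) = mex{2,0,1,1,4} = 3
G(24) = mex{3,1,0,0,5} = 2
G(25) = mex{2,2,1,1,0} = 3
G(26) = mex{3,3,2,0,1} = 4
G(27) = mex{4,2,3,1,0} = 5
G(28) = mex{5,3,2,2,1} = 0
P-positions are exactly the n with G(n) = 0.

0, 2, 4, 14, 16, 18, 28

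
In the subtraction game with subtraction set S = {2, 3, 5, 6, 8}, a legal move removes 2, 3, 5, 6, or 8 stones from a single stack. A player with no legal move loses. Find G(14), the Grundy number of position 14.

n :  0  1  2  3  4  5  6  7  8  9 10 11 12 13 14
G :  0  0  1  1  2  2  3  3  4  4  0  0  1  1  2

2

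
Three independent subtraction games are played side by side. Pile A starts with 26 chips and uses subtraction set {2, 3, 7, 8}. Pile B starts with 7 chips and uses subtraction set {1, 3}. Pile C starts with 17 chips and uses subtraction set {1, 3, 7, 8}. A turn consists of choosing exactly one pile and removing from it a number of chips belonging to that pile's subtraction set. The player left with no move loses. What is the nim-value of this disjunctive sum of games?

1

Pile A, S = {2, 3, 7, 8}:
n :  0  1  2  3  4  5  6  7  8  9 10 11 12 13 14 15 16 17 18 19 20 21 22 23 24 25 26
G :  0  0  1  1  2  0  0  1  1  2  0  0  1  1  2  0  0  1  1  2  0  0  1  1  2  0  0
G_A(26) = 0.
Pile B, S = {1, 3}:
n : 0 1 2 3 4 5 6 7
G : 0 1 0 1 0 1 0 1
G_B(7) = 1.
Pile C, S = {1, 3, 7, 8}:
G(0) = 0
G(1) = mex{0} = 1
G(2) = mex{1} = 0
G(3) = mex{0,0} = 1
G(4) = mex{1,1} = 0
G(5) = mex{0,0} = 1
G(6) = mex{1,1} = 0
G(7) = mex{0,0,0} = 1
G(8) = mex{1,1,1,0} = 2
G(9) = mex{2,0,0,1} = 3
G(10) = mex{3,1,1,0} = 2
G(11) = mex{2,2,0,1} = 3
G(12) = mex{3,3,1,0} = 2
G(13) = mex{2,2,0,1} = 3
G(14) = mex{3,3,1,0} = 2
G(15) = mex{2,2,2,1} = 0
G(16) = mex{0,3,3,2} = 1
G(17) = mex{1,2,2,3} = 0
G_C(17) = 0.
Combined Grundy value = 0 ⊕ 1 ⊕ 0 = 1.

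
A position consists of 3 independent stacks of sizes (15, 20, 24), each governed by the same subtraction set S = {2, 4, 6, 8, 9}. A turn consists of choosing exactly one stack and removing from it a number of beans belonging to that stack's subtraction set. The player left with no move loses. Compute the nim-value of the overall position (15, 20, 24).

7

All stacks use S = {2, 4, 6, 8, 9}:
G(0) = 0
G(1) = mex{} = 0
G(2) = mex{0} = 1
G(3) = mex{0} = 1
G(4) = mex{1,0} = 2
G(5) = mex{1,0} = 2
G(6) = mex{2,1,0} = 3
G(7) = mex{2,1,0} = 3
G(8) = mex{3,2,1,0} = 4
G(9) = mex{3,2,1,0,0} = 4
G(10) = mex{4,3,2,1,0} = 5
G(11) = mex{4,3,2,1,1} = 0
G(12) = mex{5,4,3,2,1} = 0
G(13) = mex{0,4,3,2,2} = 1
G(14) = mex{0,5,4,3,2} = 1
G(15) = mex{1,0,4,3,3} = 2
G(16) = mex{1,0,5,4,3} = 2
G(17) = mex{2,1,0,4,4} = 3
G(18) = mex{2,1,0,5,4} = 3
G(19) = mex{3,2,1,0,5} = 4
G(20) = mex{3,2,1,0,0} = 4
G(21) = mex{4,3,2,1,0} = 5
G(22) = mex{4,3,2,1,1} = 0
G(23) = mex{5,4,3,2,1} = 0
G(24) = mex{0,4,3,2,2} = 1
Stack A: G(15) = 2.
Stack B: G(20) = 4.
Stack C: G(24) = 1.
Combined Grundy value = 2 ⊕ 4 ⊕ 1 = 7.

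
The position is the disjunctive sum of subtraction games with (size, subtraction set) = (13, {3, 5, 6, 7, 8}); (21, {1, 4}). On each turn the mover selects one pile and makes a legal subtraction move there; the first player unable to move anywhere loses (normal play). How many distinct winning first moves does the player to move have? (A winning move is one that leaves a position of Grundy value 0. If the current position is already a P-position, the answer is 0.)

3

Pile A, S = {3, 5, 6, 7, 8}:
n :  0  1  2  3  4  5  6  7  8  9 10 11 12 13
G :  0  0  0  1  1  1  2  2  2  3  3  0  0  0
G_A(13) = 0.
Pile B, S = {1, 4}:
n :  0  1  2  3  4  5  6  7  8  9 10 11 12 13 14 15 16 17 18 19 20 21
G :  0  1  0  1  2  0  1  0  1  2  0  1  0  1  2  0  1  0  1  2  0  1
G_B(21) = 1.
Combined Grundy value = 0 ⊕ 1 = 1.
A winning move leaves total XOR = 0, i.e. changes one component's Grundy value g to g ⊕ X where X is the current total.
Pile A: need g' = 0⊕1 = 1. Options: 13−3→G=3, 13−5→G=2, 13−6→G=2, 13−7→G=2, 13−8→G=1. Hits: 1.
Pile B: need g' = 1⊕1 = 0. Options: 21−1→G=0, 21−4→G=0. Hits: 2.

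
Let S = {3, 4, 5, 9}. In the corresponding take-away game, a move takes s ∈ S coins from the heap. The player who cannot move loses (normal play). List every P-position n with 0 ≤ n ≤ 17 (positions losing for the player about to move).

0, 1, 2, 8, 14, 15, 16

n :  0  1  2  3  4  5  6  7  8  9 10 11 12 13 14 15 16 17
G :  0  0  0  1  1  1  2  2  0  3  3  1  4  2  0  0  0  1
P-positions are exactly the n with G(n) = 0.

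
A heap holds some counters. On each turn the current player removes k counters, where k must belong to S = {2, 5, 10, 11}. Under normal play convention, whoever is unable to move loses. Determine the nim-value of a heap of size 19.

2

G(0) = 0
G(1) = mex{} = 0
G(2) = mex{0} = 1
G(3) = mex{0} = 1
G(4) = mex{1} = 0
G(5) = mex{1,0} = 2
G(6) = mex{0,0} = 1
G(7) = mex{2,1} = 0
G(8) = mex{1,1} = 0
G(9) = mex{0,0} = 1
G(10) = mex{0,2,0} = 1
G(11) = mex{1,1,0,0} = 2
G(12) = mex{1,0,1,0} = 2
G(13) = mex{2,0,1,1} = 3
G(14) = mex{2,1,0,1} = 3
G(15) = mex{3,1,2,0} = 4
G(16) = mex{3,2,1,2} = 0
G(17) = mex{4,2,0,1} = 3
G(18) = mex{0,3,0,0} = 1
G(19) = mex{3,3,1,0} = 2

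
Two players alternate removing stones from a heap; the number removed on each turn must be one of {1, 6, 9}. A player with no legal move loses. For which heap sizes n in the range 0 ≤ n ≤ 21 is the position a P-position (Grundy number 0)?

0, 2, 4, 7, 12, 14, 17, 19

G(0) = 0
G(1) = mex{0} = 1
G(2) = mex{1} = 0
G(3) = mex{0} = 1
G(4) = mex{1} = 0
G(5) = mex{0} = 1
G(6) = mex{1,0} = 2
G(7) = mex{2,1} = 0
G(8) = mex{0,0} = 1
G(9) = mex{1,1,0} = 2
G(10) = mex{2,0,1} = 3
G(11) = mex{3,1,0} = 2
G(12) = mex{2,2,1} = 0
G(13) = mex{0,0,0} = 1
G(14) = mex{1,1,1} = 0
G(15) = mex{0,2,2} = 1
G(16) = mex{1,3,0} = 2
G(17) = mex{2,2,1} = 0
G(18) = mex{0,0,2} = 1
G(19) = mex{1,1,3} = 0
G(20) = mex{0,0,2} = 1
G(21) = mex{1,1,0} = 2
P-positions are exactly the n with G(n) = 0.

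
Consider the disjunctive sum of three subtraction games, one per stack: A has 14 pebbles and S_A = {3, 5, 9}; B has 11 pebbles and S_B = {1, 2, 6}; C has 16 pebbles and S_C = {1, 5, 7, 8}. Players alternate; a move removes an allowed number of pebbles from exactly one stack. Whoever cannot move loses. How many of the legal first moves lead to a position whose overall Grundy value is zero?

Stack A, S = {3, 5, 9}:
n :  0  1  2  3  4  5  6  7  8  9 10 11 12 13 14
G :  0  0  0  1  1  1  2  2  0  3  3  1  0  2  0
G_A(14) = 0.
Stack B, S = {1, 2, 6}:
G(0) = 0
G(1) = mex{0} = 1
G(2) = mex{1,0} = 2
G(3) = mex{2,1} = 0
G(4) = mex{0,2} = 1
G(5) = mex{1,0} = 2
G(6) = mex{2,1,0} = 3
G(7) = mex{3,2,1} = 0
G(8) = mex{0,3,2} = 1
G(9) = mex{1,0,0} = 2
G(10) = mex{2,1,1} = 0
G(11) = mex{0,2,2} = 1
G_B(11) = 1.
Stack C, S = {1, 5, 7, 8}:
n :  0  1  2  3  4  5  6  7  8  9 10 11 12 13 14 15 16
G :  0  1  0  1  0  1  0  1  2  3  2  3  2  3  2  0  1
G_C(16) = 1.
Combined Grundy value = 0 ⊕ 1 ⊕ 1 = 0.
A winning move leaves total XOR = 0, i.e. changes one component's Grundy value g to g ⊕ X where X is the current total.
Stack A: target g' = 0⊕0 = 0, but every legal move changes the Grundy value (mex property), so 0 moves.
Stack B: target g' = 1⊕0 = 1, but every legal move changes the Grundy value (mex property), so 0 moves.
Stack C: target g' = 1⊕0 = 1, but every legal move changes the Grundy value (mex property), so 0 moves.

0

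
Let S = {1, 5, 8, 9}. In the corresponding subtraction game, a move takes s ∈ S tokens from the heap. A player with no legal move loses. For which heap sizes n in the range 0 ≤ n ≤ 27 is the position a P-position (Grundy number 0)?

0, 2, 4, 6, 16, 18, 20, 22

n :  0  1  2  3  4  5  6  7  8  9 10 11 12 13 14 15 16 17 18 19 20 21 22 23 24 25 26 27
G :  0  1  0  1  0  1  0  1  2  3  2  3  2  3  2  3  0  1  0  1  0  1  0  1  2  3  2  3
P-positions are exactly the n with G(n) = 0.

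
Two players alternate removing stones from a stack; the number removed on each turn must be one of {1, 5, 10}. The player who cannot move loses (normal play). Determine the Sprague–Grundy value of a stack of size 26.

3

G(0) = 0
G(1) = mex{0} = 1
G(2) = mex{1} = 0
G(3) = mex{0} = 1
G(4) = mex{1} = 0
G(5) = mex{0,0} = 1
G(6) = mex{1,1} = 0
G(7) = mex{0,0} = 1
G(8) = mex{1,1} = 0
G(9) = mex{0,0} = 1
G(10) = mex{1,1,0} = 2
G(11) = mex{2,0,1} = 3
G(12) = mex{3,1,0} = 2
G(13) = mex{2,0,1} = 3
G(14) = mex{3,1,0} = 2
G(15) = mex{2,2,1} = 0
G(16) = mex{0,3,0} = 1
G(17) = mex{1,2,1} = 0
G(18) = mex{0,3,0} = 1
G(19) = mex{1,2,1} = 0
G(20) = mex{0,0,2} = 1
G(21) = mex{1,1,3} = 0
G(22) = mex{0,0,2} = 1
G(23) = mex{1,1,3} = 0
G(24) = mex{0,0,2} = 1
G(25) = mex{1,1,0} = 2
G(26) = mex{2,0,1} = 3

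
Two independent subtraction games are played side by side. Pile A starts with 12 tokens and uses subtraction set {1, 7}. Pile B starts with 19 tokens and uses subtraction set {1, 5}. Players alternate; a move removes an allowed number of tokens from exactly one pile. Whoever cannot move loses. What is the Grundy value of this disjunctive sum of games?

1

Pile A, S = {1, 7}:
G(0) = 0
G(1) = mex{0} = 1
G(2) = mex{1} = 0
G(3) = mex{0} = 1
G(4) = mex{1} = 0
G(5) = mex{0} = 1
G(6) = mex{1} = 0
G(7) = mex{0,0} = 1
G(8) = mex{1,1} = 0
G(9) = mex{0,0} = 1
G(10) = mex{1,1} = 0
G(11) = mex{0,0} = 1
G(12) = mex{1,1} = 0
G_A(12) = 0.
Pile B, S = {1, 5}:
G(0) = 0
G(1) = mex{0} = 1
G(2) = mex{1} = 0
G(3) = mex{0} = 1
G(4) = mex{1} = 0
G(5) = mex{0,0} = 1
G(6) = mex{1,1} = 0
G(7) = mex{0,0} = 1
G(8) = mex{1,1} = 0
G(9) = mex{0,0} = 1
G(10) = mex{1,1} = 0
G(11) = mex{0,0} = 1
G(12) = mex{1,1} = 0
G(13) = mex{0,0} = 1
G(14) = mex{1,1} = 0
G(15) = mex{0,0} = 1
G(16) = mex{1,1} = 0
G(17) = mex{0,0} = 1
G(18) = mex{1,1} = 0
G(19) = mex{0,0} = 1
G_B(19) = 1.
Combined Grundy value = 0 ⊕ 1 = 1.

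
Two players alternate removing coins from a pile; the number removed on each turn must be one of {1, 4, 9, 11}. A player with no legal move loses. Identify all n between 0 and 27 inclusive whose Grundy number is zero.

G(0) = 0
G(1) = mex{0} = 1
G(2) = mex{1} = 0
G(3) = mex{0} = 1
G(4) = mex{1,0} = 2
G(5) = mex{2,1} = 0
G(6) = mex{0,0} = 1
G(7) = mex{1,1} = 0
G(8) = mex{0,2} = 1
G(9) = mex{1,0,0} = 2
G(10) = mex{2,1,1} = 0
G(11) = mex{0,0,0,0} = 1
G(12) = mex{1,1,1,1} = 0
G(13) = mex{0,2,2,0} = 1
G(14) = mex{1,0,0,1} = 2
G(15) = mex{2,1,1,2} = 0
G(16) = mex{0,0,0,0} = 1
G(17) = mex{1,1,1,1} = 0
G(18) = mex{0,2,2,0} = 1
G(19) = mex{1,0,0,1} = 2
G(20) = mex{2,1,1,2} = 0
G(21) = mex{0,0,0,0} = 1
G(22) = mex{1,1,1,1} = 0
G(23) = mex{0,2,2,0} = 1
G(24) = mex{1,0,0,1} = 2
G(25) = mex{2,1,1,2} = 0
G(26) = mex{0,0,0,0} = 1
G(27) = mex{1,1,1,1} = 0
P-positions are exactly the n with G(n) = 0.

0, 2, 5, 7, 10, 12, 15, 17, 20, 22, 25, 27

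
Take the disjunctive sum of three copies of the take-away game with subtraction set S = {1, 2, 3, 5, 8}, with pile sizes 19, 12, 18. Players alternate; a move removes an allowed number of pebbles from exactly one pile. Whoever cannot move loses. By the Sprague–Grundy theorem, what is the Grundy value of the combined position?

All piles use S = {1, 2, 3, 5, 8}:
G(0) = 0
G(1) = mex{0} = 1
G(2) = mex{1,0} = 2
G(3) = mex{2,1,0} = 3
G(4) = mex{3,2,1} = 0
G(5) = mex{0,3,2,0} = 1
G(6) = mex{1,0,3,1} = 2
G(7) = mex{2,1,0,2} = 3
G(8) = mex{3,2,1,3,0} = 4
G(9) = mex{4,3,2,0,1} = 5
G(10) = mex{5,4,3,1,2} = 0
G(11) = mex{0,5,4,2,3} = 1
G(12) = mex{1,0,5,3,0} = 2
G(13) = mex{2,1,0,4,1} = 3
G(14) = mex{3,2,1,5,2} = 0
G(15) = mex{0,3,2,0,3} = 1
G(16) = mex{1,0,3,1,4} = 2
G(17) = mex{2,1,0,2,5} = 3
G(18) = mex{3,2,1,3,0} = 4
G(19) = mex{4,3,2,0,1} = 5
Pile A: G(19) = 5.
Pile B: G(12) = 2.
Pile C: G(18) = 4.
Combined Grundy value = 5 ⊕ 2 ⊕ 4 = 3.

3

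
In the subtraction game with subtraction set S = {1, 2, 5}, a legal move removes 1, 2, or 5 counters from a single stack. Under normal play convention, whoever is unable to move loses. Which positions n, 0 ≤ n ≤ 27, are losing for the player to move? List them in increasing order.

0, 3, 6, 9, 12, 15, 18, 21, 24, 27

n :  0  1  2  3  4  5  6  7  8  9 10 11 12 13 14 15 16 17 18 19 20 21 22 23 24 25 26 27
G :  0  1  2  0  1  2  0  1  2  0  1  2  0  1  2  0  1  2  0  1  2  0  1  2  0  1  2  0
P-positions are exactly the n with G(n) = 0.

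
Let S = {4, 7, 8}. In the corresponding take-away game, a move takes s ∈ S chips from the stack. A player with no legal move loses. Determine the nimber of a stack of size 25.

0

G(0) = 0
G(1) = mex{} = 0
G(2) = mex{} = 0
G(3) = mex{} = 0
G(4) = mex{0} = 1
G(5) = mex{0} = 1
G(6) = mex{0} = 1
G(7) = mex{0,0} = 1
G(8) = mex{1,0,0} = 2
G(9) = mex{1,0,0} = 2
G(10) = mex{1,0,0} = 2
G(11) = mex{1,1,0} = 2
G(12) = mex{2,1,1} = 0
G(13) = mex{2,1,1} = 0
G(14) = mex{2,1,1} = 0
G(15) = mex{2,2,1} = 0
G(16) = mex{0,2,2} = 1
G(17) = mex{0,2,2} = 1
G(18) = mex{0,2,2} = 1
G(19) = mex{0,0,2} = 1
G(20) = mex{1,0,0} = 2
G(21) = mex{1,0,0} = 2
G(22) = mex{1,0,0} = 2
G(23) = mex{1,1,0} = 2
G(24) = mex{2,1,1} = 0
G(25) = mex{2,1,1} = 0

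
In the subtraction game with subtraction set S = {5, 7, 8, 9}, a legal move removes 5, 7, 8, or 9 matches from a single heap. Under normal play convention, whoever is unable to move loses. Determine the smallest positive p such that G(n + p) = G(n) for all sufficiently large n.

14

n :  0  1  2  3  4  5  6  7  8  9 10 11 12 13 14 15 16 17 18 19 20 21 22 23 24 25 26 27 28 29
G :  0  0  0  0  0  1  1  1  1  1  2  2  2  2  0  0  0  0  0  1  1  1  1  1  2  2  2  2  0  0
G(n+14) = G(n) holds for n = 0,…,8 (a full window of length max(S) = 9), so the sequence is purely periodic with period 14.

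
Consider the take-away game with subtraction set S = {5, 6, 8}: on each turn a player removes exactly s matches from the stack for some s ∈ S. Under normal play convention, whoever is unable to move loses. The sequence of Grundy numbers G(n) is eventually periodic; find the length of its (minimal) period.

G(0) = 0
G(1) = mex{} = 0
G(2) = mex{} = 0
G(3) = mex{} = 0
G(4) = mex{} = 0
G(5) = mex{0} = 1
G(6) = mex{0,0} = 1
G(7) = mex{0,0} = 1
G(8) = mex{0,0,0} = 1
G(9) = mex{0,0,0} = 1
G(10) = mex{1,0,0} = 2
G(11) = mex{1,1,0} = 2
G(12) = mex{1,1,0} = 2
G(13) = mex{1,1,1} = 0
G(14) = mex{1,1,1} = 0
G(15) = mex{2,1,1} = 0
G(16) = mex{2,2,1} = 0
G(17) = mex{2,2,1} = 0
G(18) = mex{0,2,2} = 1
G(19) = mex{0,0,2} = 1
G(20) = mex{0,0,2} = 1
G(21) = mex{0,0,0} = 1
G(22) = mex{0,0,0} = 1
G(23) = mex{1,0,0} = 2
G(24) = mex{1,1,0} = 2
G(25) = mex{1,1,0} = 2
G(26) = mex{1,1,1} = 0
G(27) = mex{1,1,1} = 0
G(n+13) = G(n) holds for n = 0,…,7 (a full window of length max(S) = 8), so the sequence is purely periodic with period 13.

13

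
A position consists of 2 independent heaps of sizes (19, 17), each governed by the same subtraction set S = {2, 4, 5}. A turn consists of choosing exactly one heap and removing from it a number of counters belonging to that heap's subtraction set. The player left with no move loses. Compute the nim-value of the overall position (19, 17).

3

All heaps use S = {2, 4, 5}:
n :  0  1  2  3  4  5  6  7  8  9 10 11 12 13 14 15 16 17 18 19
G :  0  0  1  1  2  2  3  0  0  1  1  2  2  3  0  0  1  1  2  2
Heap A: G(19) = 2.
Heap B: G(17) = 1.
Combined Grundy value = 2 ⊕ 1 = 3.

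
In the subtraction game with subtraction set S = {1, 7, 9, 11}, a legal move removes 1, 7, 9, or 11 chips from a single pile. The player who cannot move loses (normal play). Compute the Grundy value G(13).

1

n :  0  1  2  3  4  5  6  7  8  9 10 11 12 13
G :  0  1  0  1  0  1  0  1  0  1  0  1  0  1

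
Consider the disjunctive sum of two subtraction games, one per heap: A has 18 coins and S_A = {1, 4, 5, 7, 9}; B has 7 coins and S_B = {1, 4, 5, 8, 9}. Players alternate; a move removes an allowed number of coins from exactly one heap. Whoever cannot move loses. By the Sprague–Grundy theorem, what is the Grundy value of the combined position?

Heap A, S = {1, 4, 5, 7, 9}:
n :  0  1  2  3  4  5  6  7  8  9 10 11 12 13 14 15 16 17 18
G :  0  1  0  1  2  3  2  3  0  1  0  1  2  3  2  3  0  1  0
G_A(18) = 0.
Heap B, S = {1, 4, 5, 8, 9}:
n : 0 1 2 3 4 5 6 7
G : 0 1 0 1 2 3 2 3
G_B(7) = 3.
Combined Grundy value = 0 ⊕ 3 = 3.

3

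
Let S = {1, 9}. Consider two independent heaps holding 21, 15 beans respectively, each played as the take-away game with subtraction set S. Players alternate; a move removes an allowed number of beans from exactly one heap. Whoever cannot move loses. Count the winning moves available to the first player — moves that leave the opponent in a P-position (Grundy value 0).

0

All heaps use S = {1, 9}:
n :  0  1  2  3  4  5  6  7  8  9 10 11 12 13 14 15 16 17 18 19 20 21
G :  0  1  0  1  0  1  0  1  0  1  0  1  0  1  0  1  0  1  0  1  0  1
Heap A: G(21) = 1.
Heap B: G(15) = 1.
Combined Grundy value = 1 ⊕ 1 = 0.
A winning move leaves total XOR = 0, i.e. changes one component's Grundy value g to g ⊕ X where X is the current total.
Heap A: target g' = 1⊕0 = 1, but every legal move changes the Grundy value (mex property), so 0 moves.
Heap B: target g' = 1⊕0 = 1, but every legal move changes the Grundy value (mex property), so 0 moves.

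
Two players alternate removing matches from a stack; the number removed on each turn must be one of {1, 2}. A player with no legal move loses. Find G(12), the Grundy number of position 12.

n :  0  1  2  3  4  5  6  7  8  9 10 11 12
G :  0  1  2  0  1  2  0  1  2  0  1  2  0

0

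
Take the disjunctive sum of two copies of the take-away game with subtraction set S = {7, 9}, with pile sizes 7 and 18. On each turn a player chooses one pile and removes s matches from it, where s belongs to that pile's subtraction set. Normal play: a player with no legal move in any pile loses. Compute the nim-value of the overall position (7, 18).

All piles use S = {7, 9}:
n :  0  1  2  3  4  5  6  7  8  9 10 11 12 13 14 15 16 17 18
G :  0  0  0  0  0  0  0  1  1  1  1  1  1  1  2  2  0  0  0
Pile A: G(7) = 1.
Pile B: G(18) = 0.
Combined Grundy value = 1 ⊕ 0 = 1.

1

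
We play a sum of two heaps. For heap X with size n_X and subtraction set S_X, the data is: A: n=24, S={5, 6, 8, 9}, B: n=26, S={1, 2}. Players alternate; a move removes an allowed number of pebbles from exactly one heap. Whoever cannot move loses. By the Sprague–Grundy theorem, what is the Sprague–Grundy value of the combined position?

Heap A, S = {5, 6, 8, 9}:
n :  0  1  2  3  4  5  6  7  8  9 10 11 12 13 14 15 16 17 18 19 20 21 22 23 24
G :  0  0  0  0  0  1  1  1  1  1  2  2  2  2  0  0  0  0  0  1  1  1  1  1  2
G_A(24) = 2.
Heap B, S = {1, 2}:
n :  0  1  2  3  4  5  6  7  8  9 10 11 12 13 14 15 16 17 18 19 20 21 22 23 24 25 26
G :  0  1  2  0  1  2  0  1  2  0  1  2  0  1  2  0  1  2  0  1  2  0  1  2  0  1  2
G_B(26) = 2.
Combined Grundy value = 2 ⊕ 2 = 0.

0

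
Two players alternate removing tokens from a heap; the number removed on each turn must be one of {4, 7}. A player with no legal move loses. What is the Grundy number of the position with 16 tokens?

G(0) = 0
G(1) = mex{} = 0
G(2) = mex{} = 0
G(3) = mex{} = 0
G(4) = mex{0} = 1
G(5) = mex{0} = 1
G(6) = mex{0} = 1
G(7) = mex{0,0} = 1
G(8) = mex{1,0} = 2
G(9) = mex{1,0} = 2
G(10) = mex{1,0} = 2
G(11) = mex{1,1} = 0
G(12) = mex{2,1} = 0
G(13) = mex{2,1} = 0
G(14) = mex{2,1} = 0
G(15) = mex{0,2} = 1
G(16) = mex{0,2} = 1

1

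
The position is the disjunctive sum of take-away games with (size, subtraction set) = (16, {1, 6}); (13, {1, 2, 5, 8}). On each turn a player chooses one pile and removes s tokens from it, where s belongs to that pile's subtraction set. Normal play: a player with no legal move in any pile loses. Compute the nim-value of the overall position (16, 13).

Pile A, S = {1, 6}:
n :  0  1  2  3  4  5  6  7  8  9 10 11 12 13 14 15 16
G :  0  1  0  1  0  1  2  0  1  0  1  0  1  2  0  1  0
G_A(16) = 0.
Pile B, S = {1, 2, 5, 8}:
n :  0  1  2  3  4  5  6  7  8  9 10 11 12 13
G :  0  1  2  0  1  2  0  1  2  0  1  2  0  1
G_B(13) = 1.
Combined Grundy value = 0 ⊕ 1 = 1.

1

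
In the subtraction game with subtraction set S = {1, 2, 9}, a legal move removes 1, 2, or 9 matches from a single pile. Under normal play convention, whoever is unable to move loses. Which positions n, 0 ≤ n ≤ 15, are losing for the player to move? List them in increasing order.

G(0) = 0
G(1) = mex{0} = 1
G(2) = mex{1,0} = 2
G(3) = mex{2,1} = 0
G(4) = mex{0,2} = 1
G(5) = mex{1,0} = 2
G(6) = mex{2,1} = 0
G(7) = mex{0,2} = 1
G(8) = mex{1,0} = 2
G(9) = mex{2,1,0} = 3
G(10) = mex{3,2,1} = 0
G(11) = mex{0,3,2} = 1
G(12) = mex{1,0,0} = 2
G(13) = mex{2,1,1} = 0
G(14) = mex{0,2,2} = 1
G(15) = mex{1,0,0} = 2
P-positions are exactly the n with G(n) = 0.

0, 3, 6, 10, 13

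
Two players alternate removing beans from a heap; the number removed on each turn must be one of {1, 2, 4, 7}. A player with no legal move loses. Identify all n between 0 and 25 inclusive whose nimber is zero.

G(0) = 0
G(1) = mex{0} = 1
G(2) = mex{1,0} = 2
G(3) = mex{2,1} = 0
G(4) = mex{0,2,0} = 1
G(5) = mex{1,0,1} = 2
G(6) = mex{2,1,2} = 0
G(7) = mex{0,2,0,0} = 1
G(8) = mex{1,0,1,1} = 2
G(9) = mex{2,1,2,2} = 0
G(10) = mex{0,2,0,0} = 1
G(11) = mex{1,0,1,1} = 2
G(12) = mex{2,1,2,2} = 0
G(13) = mex{0,2,0,0} = 1
G(14) = mex{1,0,1,1} = 2
G(15) = mex{2,1,2,2} = 0
G(16) = mex{0,2,0,0} = 1
G(17) = mex{1,0,1,1} = 2
G(18) = mex{2,1,2,2} = 0
G(19) = mex{0,2,0,0} = 1
G(20) = mex{1,0,1,1} = 2
G(21) = mex{2,1,2,2} = 0
G(22) = mex{0,2,0,0} = 1
G(23) = mex{1,0,1,1} = 2
G(24) = mex{2,1,2,2} = 0
G(25) = mex{0,2,0,0} = 1
P-positions are exactly the n with G(n) = 0.

0, 3, 6, 9, 12, 15, 18, 21, 24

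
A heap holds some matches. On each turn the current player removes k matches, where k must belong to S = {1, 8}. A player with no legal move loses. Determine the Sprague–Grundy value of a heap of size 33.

0

n :  0  1  2  3  4  5  6  7  8  9 10 11 12 13 14 15 16 17 18 19 20 21 22 23 24 25 26 27 28 29 30 31 32 33
G :  0  1  0  1  0  1  0  1  2  0  1  0  1  0  1  0  1  2  0  1  0  1  0  1  0  1  2  0  1  0  1  0  1  0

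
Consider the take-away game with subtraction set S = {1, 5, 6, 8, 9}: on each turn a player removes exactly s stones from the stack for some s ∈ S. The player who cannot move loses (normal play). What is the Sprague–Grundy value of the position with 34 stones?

2

n :  0  1  2  3  4  5  6  7  8  9 10 11 12 13 14 15 16 17 18 19 20 21 22 23 24 25 26 27 28 29 30 31 32 33 34
G :  0  1  0  1  0  1  2  3  2  3  2  3  4  5  0  1  0  1  0  1  2  3  2  3  2  3  4  5  0  1  0  1  0  1  2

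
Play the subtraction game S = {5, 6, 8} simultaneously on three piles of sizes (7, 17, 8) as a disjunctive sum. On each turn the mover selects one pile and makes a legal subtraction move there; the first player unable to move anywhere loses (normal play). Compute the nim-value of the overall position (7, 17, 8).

0

All piles use S = {5, 6, 8}:
n :  0  1  2  3  4  5  6  7  8  9 10 11 12 13 14 15 16 17
G :  0  0  0  0  0  1  1  1  1  1  2  2  2  0  0  0  0  0
Pile A: G(7) = 1.
Pile B: G(17) = 0.
Pile C: G(8) = 1.
Combined Grundy value = 1 ⊕ 0 ⊕ 1 = 0.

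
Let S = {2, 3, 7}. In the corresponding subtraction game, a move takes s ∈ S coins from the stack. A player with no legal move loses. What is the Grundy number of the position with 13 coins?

1

n :  0  1  2  3  4  5  6  7  8  9 10 11 12 13
G :  0  0  1  1  2  0  0  1  1  2  0  0  1  1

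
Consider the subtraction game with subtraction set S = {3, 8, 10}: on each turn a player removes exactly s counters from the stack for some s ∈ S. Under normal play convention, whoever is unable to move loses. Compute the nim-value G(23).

n :  0  1  2  3  4  5  6  7  8  9 10 11 12 13 14 15 16 17 18 19 20 21 22 23
G :  0  0  0  1  1  1  0  0  2  1  1  3  2  0  2  3  1  3  0  0  0  1  1  1

1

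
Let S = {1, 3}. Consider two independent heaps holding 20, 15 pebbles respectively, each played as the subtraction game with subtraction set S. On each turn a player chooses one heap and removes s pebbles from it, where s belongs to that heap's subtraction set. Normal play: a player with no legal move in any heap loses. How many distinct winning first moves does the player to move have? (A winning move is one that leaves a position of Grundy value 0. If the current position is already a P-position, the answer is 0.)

All heaps use S = {1, 3}:
n :  0  1  2  3  4  5  6  7  8  9 10 11 12 13 14 15 16 17 18 19 20
G :  0  1  0  1  0  1  0  1  0  1  0  1  0  1  0  1  0  1  0  1  0
Heap A: G(20) = 0.
Heap B: G(15) = 1.
Combined Grundy value = 0 ⊕ 1 = 1.
A winning move leaves total XOR = 0, i.e. changes one component's Grundy value g to g ⊕ X where X is the current total.
Heap A: need g' = 0⊕1 = 1. Options: 20−1→G=1, 20−3→G=1. Hits: 2.
Heap B: need g' = 1⊕1 = 0. Options: 15−1→G=0, 15−3→G=0. Hits: 2.

4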